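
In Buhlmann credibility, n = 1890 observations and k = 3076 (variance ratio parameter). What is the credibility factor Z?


Z = n / (n + k)
= 1890 / (1890 + 3076)
= 1890 / 4966
= 0.3806


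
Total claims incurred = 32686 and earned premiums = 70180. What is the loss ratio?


Loss ratio = claims / premiums
= 32686 / 70180
= 0.4657


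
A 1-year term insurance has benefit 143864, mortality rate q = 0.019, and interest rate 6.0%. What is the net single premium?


NSP = benefit * q * v
v = 1/(1+i) = 0.943396
NSP = 143864 * 0.019 * 0.943396
= 2578.6943


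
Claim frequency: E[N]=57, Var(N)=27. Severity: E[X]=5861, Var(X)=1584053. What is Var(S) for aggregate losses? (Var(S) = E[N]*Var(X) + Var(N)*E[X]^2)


Var(S) = E[N]*Var(X) + Var(N)*E[X]^2
= 57*1584053 + 27*5861^2
= 90291021 + 927485667
= 1.0178e+09


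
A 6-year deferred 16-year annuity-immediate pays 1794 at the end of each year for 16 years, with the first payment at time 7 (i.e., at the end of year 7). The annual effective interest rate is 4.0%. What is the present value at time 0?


PV at time 6 of the 16-year annuity-immediate:
a_n = 1794 * (1-(1+0.04)^(-16))/0.04 = 20904.2183
Discount back 6 years to time 0:
PV = 20904.2183 * (1+0.04)^(-6)
= 20904.2183 * 0.790315
= 16520.9074


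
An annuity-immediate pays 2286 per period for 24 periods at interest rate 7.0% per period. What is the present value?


PV = PMT * (1 - (1+i)^(-n)) / i
= 2286 * (1 - (1+0.07)^(-24)) / 0.07
= 2286 * (1 - 0.197147) / 0.07
= 2286 * 11.469334
= 26218.8975


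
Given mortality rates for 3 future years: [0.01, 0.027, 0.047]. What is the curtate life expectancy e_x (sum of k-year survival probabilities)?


e_x = sum_{k=1}^{n} k_p_x
k_p_x values:
  1_p_x = 0.99
  2_p_x = 0.96327
  3_p_x = 0.917996
e_x = 2.8713


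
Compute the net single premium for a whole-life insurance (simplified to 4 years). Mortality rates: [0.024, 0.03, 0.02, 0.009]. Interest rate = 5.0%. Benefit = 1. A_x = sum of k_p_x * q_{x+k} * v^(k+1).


v = 0.952381
Year 0: k_p_x=1.0, q=0.024, term=0.022857
Year 1: k_p_x=0.976, q=0.03, term=0.026558
Year 2: k_p_x=0.94672, q=0.02, term=0.016356
Year 3: k_p_x=0.927786, q=0.009, term=0.00687
A_x = 0.0726


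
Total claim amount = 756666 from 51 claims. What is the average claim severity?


severity = total / number
= 756666 / 51
= 14836.5882


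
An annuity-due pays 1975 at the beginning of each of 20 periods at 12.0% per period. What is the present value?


PV_due = PMT * (1-(1+i)^(-n))/i * (1+i)
PV_immediate = 14752.1512
PV_due = 14752.1512 * 1.12
= 16522.4093


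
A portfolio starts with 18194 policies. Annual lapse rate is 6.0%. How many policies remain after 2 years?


remaining = initial * (1 - lapse)^years
= 18194 * (1 - 0.06)^2
= 18194 * 0.8836
= 16076.2184


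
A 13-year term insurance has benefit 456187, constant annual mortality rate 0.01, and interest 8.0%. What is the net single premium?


NSP = benefit * sum_{k=0}^{n-1} k_p_x * q * v^(k+1)
With constant q=0.01, v=0.925926
Sum = 0.07526
NSP = 456187 * 0.07526
= 34332.4988


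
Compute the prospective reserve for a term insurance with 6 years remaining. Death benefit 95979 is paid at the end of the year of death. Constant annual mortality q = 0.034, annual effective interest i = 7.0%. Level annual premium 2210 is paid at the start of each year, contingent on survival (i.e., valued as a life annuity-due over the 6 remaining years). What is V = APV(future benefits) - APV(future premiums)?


v = 1/(1+i) = 0.934579
APV(future benefits) per unit = sum_{k=0}^{5} k_p_x * q * v^(k+1) = 0.14991
APV(future benefits) = 95979 * 0.14991 = 14388.1994
Life annuity-due factor ä_{x:6} = sum_{k=0}^{5} k_p_x * v^k = 4.717752
APV(future premiums) = 2210 * 4.717752 = 10426.2315
V = 14388.1994 - 10426.2315
= 3961.968


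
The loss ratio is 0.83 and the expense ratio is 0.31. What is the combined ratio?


Combined ratio = loss ratio + expense ratio
= 0.83 + 0.31
= 1.14


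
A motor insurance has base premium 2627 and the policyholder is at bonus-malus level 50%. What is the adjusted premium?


adjusted = base * BM_level / 100
= 2627 * 50 / 100
= 2627 * 0.5
= 1313.5


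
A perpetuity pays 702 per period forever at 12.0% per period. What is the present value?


PV = PMT / i
= 702 / 0.12
= 5850.0


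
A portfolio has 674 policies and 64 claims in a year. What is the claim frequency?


frequency = claims / policies
= 64 / 674
= 0.095


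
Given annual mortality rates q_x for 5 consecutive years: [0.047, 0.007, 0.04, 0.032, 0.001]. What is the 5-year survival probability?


p_k = 1 - q_k for each year
Survival = product of (1 - q_k)
= 0.953 * 0.993 * 0.96 * 0.968 * 0.999
= 0.8785


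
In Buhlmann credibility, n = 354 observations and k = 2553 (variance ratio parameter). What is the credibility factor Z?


Z = n / (n + k)
= 354 / (354 + 2553)
= 354 / 2907
= 0.1218


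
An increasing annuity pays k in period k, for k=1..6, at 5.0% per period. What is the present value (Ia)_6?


(Ia)_n = sum_{k=1}^{n} k * v^k, v = 1/(1+i)
v = 0.952381
Sum computed term by term:
(Ia)_6 = 17.0437


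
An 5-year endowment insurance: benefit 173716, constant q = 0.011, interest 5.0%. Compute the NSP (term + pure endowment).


Term component = 8101.8034
Pure endowment = 5_p_x * v^5 * benefit = 0.946197 * 0.783526 * 173716 = 128787.8175
NSP = 136889.6209


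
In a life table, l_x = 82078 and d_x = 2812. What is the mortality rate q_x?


q_x = d_x / l_x
= 2812 / 82078
= 0.0343


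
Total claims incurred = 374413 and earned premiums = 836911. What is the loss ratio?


Loss ratio = claims / premiums
= 374413 / 836911
= 0.4474


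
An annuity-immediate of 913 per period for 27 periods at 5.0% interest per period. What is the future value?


FV = PMT * ((1+i)^n - 1) / i
= 913 * ((1.05)^27 - 1) / 0.05
= 913 * (3.733456 - 1) / 0.05
= 49912.9124


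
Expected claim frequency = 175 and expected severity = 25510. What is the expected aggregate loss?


E[S] = E[N] * E[X]
= 175 * 25510
= 4.4642e+06


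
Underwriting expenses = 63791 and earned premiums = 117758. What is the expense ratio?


Expense ratio = expenses / premiums
= 63791 / 117758
= 0.5417


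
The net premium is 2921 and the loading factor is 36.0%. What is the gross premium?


Gross = net * (1 + loading)
= 2921 * (1 + 0.36)
= 2921 * 1.36
= 3972.56


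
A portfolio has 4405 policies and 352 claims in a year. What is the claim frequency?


frequency = claims / policies
= 352 / 4405
= 0.0799


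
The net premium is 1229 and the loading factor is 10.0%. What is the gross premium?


Gross = net * (1 + loading)
= 1229 * (1 + 0.1)
= 1229 * 1.1
= 1351.9


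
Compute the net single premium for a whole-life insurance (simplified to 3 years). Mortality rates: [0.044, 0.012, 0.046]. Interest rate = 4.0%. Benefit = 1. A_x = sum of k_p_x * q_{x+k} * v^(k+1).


v = 0.961538
Year 0: k_p_x=1.0, q=0.044, term=0.042308
Year 1: k_p_x=0.956, q=0.012, term=0.010607
Year 2: k_p_x=0.944528, q=0.046, term=0.038625
A_x = 0.0915


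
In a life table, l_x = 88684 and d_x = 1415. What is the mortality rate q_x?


q_x = d_x / l_x
= 1415 / 88684
= 0.016


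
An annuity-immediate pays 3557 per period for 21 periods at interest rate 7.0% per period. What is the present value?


PV = PMT * (1 - (1+i)^(-n)) / i
= 3557 * (1 - (1+0.07)^(-21)) / 0.07
= 3557 * (1 - 0.241513) / 0.07
= 3557 * 10.835527
= 38541.9707


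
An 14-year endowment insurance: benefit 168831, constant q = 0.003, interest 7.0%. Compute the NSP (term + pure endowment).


Term component = 4358.3184
Pure endowment = 14_p_x * v^14 * benefit = 0.958809 * 0.387817 * 168831 = 62778.5848
NSP = 67136.9033


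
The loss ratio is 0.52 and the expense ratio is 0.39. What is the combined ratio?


Combined ratio = loss ratio + expense ratio
= 0.52 + 0.39
= 0.91


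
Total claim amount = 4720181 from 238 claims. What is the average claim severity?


severity = total / number
= 4720181 / 238
= 19832.6933


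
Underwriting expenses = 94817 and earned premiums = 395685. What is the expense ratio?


Expense ratio = expenses / premiums
= 94817 / 395685
= 0.2396


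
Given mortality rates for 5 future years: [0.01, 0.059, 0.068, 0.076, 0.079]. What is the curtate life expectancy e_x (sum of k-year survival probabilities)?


e_x = sum_{k=1}^{n} k_p_x
k_p_x values:
  1_p_x = 0.99
  2_p_x = 0.93159
  3_p_x = 0.868242
  4_p_x = 0.802255
  5_p_x = 0.738877
e_x = 4.331


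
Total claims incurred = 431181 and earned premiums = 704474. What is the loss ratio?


Loss ratio = claims / premiums
= 431181 / 704474
= 0.6121


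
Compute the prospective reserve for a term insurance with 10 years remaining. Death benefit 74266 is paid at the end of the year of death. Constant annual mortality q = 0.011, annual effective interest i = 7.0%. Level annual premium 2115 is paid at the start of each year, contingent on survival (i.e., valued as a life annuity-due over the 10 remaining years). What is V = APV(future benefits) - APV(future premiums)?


v = 1/(1+i) = 0.934579
APV(future benefits) per unit = sum_{k=0}^{9} k_p_x * q * v^(k+1) = 0.073996
APV(future benefits) = 74266 * 0.073996 = 5495.3989
Life annuity-due factor ä_{x:10} = sum_{k=0}^{9} k_p_x * v^k = 7.197808
APV(future premiums) = 2115 * 7.197808 = 15223.3647
V = 5495.3989 - 15223.3647
= -9727.9658


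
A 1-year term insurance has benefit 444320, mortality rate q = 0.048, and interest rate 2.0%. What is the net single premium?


NSP = benefit * q * v
v = 1/(1+i) = 0.980392
NSP = 444320 * 0.048 * 0.980392
= 20909.1765


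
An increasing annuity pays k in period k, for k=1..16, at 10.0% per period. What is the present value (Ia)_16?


(Ia)_n = sum_{k=1}^{n} k * v^k, v = 1/(1+i)
v = 0.909091
Sum computed term by term:
(Ia)_16 = 51.2401


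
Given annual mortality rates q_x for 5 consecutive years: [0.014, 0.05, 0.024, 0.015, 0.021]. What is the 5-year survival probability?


p_k = 1 - q_k for each year
Survival = product of (1 - q_k)
= 0.986 * 0.95 * 0.976 * 0.985 * 0.979
= 0.8816


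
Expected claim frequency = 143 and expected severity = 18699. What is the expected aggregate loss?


E[S] = E[N] * E[X]
= 143 * 18699
= 2.6740e+06


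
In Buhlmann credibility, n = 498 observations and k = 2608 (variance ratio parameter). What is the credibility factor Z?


Z = n / (n + k)
= 498 / (498 + 2608)
= 498 / 3106
= 0.1603


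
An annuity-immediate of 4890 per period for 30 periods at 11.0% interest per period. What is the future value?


FV = PMT * ((1+i)^n - 1) / i
= 4890 * ((1.11)^30 - 1) / 0.11
= 4890 * (22.892297 - 1) / 0.11
= 973212.0931


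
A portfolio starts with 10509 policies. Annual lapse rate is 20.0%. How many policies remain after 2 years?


remaining = initial * (1 - lapse)^years
= 10509 * (1 - 0.2)^2
= 10509 * 0.64
= 6725.76


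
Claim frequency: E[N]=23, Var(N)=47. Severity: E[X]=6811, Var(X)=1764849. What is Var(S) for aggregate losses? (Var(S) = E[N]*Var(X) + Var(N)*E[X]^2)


Var(S) = E[N]*Var(X) + Var(N)*E[X]^2
= 23*1764849 + 47*6811^2
= 40591527 + 2180316887
= 2.2209e+09


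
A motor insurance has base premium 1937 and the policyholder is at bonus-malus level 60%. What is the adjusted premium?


adjusted = base * BM_level / 100
= 1937 * 60 / 100
= 1937 * 0.6
= 1162.2


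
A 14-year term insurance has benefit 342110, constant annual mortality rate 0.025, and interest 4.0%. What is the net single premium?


NSP = benefit * sum_{k=0}^{n-1} k_p_x * q * v^(k+1)
With constant q=0.025, v=0.961538
Sum = 0.228795
NSP = 342110 * 0.228795
= 78273.0268


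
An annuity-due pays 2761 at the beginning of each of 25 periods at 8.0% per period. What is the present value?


PV_due = PMT * (1-(1+i)^(-n))/i * (1+i)
PV_immediate = 29473.0571
PV_due = 29473.0571 * 1.08
= 31830.9016


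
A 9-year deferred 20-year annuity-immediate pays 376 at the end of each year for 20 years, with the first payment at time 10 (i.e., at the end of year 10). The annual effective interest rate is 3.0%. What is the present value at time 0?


PV at time 9 of the 20-year annuity-immediate:
a_n = 376 * (1-(1+0.03)^(-20))/0.03 = 5593.9305
Discount back 9 years to time 0:
PV = 5593.9305 * (1+0.03)^(-9)
= 5593.9305 * 0.766417
= 4287.282


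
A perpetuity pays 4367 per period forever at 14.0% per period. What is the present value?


PV = PMT / i
= 4367 / 0.14
= 31192.8571


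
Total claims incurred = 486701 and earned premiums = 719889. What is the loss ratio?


Loss ratio = claims / premiums
= 486701 / 719889
= 0.6761


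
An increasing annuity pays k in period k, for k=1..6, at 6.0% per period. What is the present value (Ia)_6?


(Ia)_n = sum_{k=1}^{n} k * v^k, v = 1/(1+i)
v = 0.943396
Sum computed term by term:
(Ia)_6 = 16.3767


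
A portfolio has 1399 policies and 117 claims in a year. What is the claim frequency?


frequency = claims / policies
= 117 / 1399
= 0.0836


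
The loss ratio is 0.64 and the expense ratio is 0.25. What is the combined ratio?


Combined ratio = loss ratio + expense ratio
= 0.64 + 0.25
= 0.89


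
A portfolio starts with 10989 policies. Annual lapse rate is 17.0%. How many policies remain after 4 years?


remaining = initial * (1 - lapse)^years
= 10989 * (1 - 0.17)^4
= 10989 * 0.474583
= 5215.1949


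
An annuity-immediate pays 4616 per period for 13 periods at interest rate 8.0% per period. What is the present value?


PV = PMT * (1 - (1+i)^(-n)) / i
= 4616 * (1 - (1+0.08)^(-13)) / 0.08
= 4616 * (1 - 0.367698) / 0.08
= 4616 * 7.903776
= 36483.8297


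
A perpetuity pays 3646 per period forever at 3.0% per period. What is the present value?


PV = PMT / i
= 3646 / 0.03
= 121533.3333


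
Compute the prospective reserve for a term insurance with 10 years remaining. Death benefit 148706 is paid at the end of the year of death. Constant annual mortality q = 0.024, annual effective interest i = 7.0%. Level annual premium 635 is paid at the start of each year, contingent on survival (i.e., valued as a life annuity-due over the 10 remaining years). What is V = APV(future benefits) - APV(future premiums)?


v = 1/(1+i) = 0.934579
APV(future benefits) per unit = sum_{k=0}^{9} k_p_x * q * v^(k+1) = 0.15352
APV(future benefits) = 148706 * 0.15352 = 22829.3576
Life annuity-due factor ä_{x:10} = sum_{k=0}^{9} k_p_x * v^k = 6.844437
APV(future premiums) = 635 * 6.844437 = 4346.2176
V = 22829.3576 - 4346.2176
= 18483.1401


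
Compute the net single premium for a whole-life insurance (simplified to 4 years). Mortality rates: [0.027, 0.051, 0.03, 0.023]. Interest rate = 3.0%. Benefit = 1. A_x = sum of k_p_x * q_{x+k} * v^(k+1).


v = 0.970874
Year 0: k_p_x=1.0, q=0.027, term=0.026214
Year 1: k_p_x=0.973, q=0.051, term=0.046774
Year 2: k_p_x=0.923377, q=0.03, term=0.025351
Year 3: k_p_x=0.895676, q=0.023, term=0.018303
A_x = 0.1166


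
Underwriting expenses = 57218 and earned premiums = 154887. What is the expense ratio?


Expense ratio = expenses / premiums
= 57218 / 154887
= 0.3694


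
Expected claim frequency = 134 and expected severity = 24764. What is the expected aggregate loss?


E[S] = E[N] * E[X]
= 134 * 24764
= 3.3184e+06


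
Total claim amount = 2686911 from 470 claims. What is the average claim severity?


severity = total / number
= 2686911 / 470
= 5716.8319


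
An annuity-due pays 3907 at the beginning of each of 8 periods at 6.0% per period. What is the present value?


PV_due = PMT * (1-(1+i)^(-n))/i * (1+i)
PV_immediate = 24261.6644
PV_due = 24261.6644 * 1.06
= 25717.3643


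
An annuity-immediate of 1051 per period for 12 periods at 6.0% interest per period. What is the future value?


FV = PMT * ((1+i)^n - 1) / i
= 1051 * ((1.06)^12 - 1) / 0.06
= 1051 * (2.012196 - 1) / 0.06
= 17730.3082


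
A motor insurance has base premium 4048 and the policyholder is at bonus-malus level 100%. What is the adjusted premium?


adjusted = base * BM_level / 100
= 4048 * 100 / 100
= 4048 * 1.0
= 4048.0


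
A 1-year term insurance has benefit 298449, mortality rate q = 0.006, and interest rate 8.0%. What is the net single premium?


NSP = benefit * q * v
v = 1/(1+i) = 0.925926
NSP = 298449 * 0.006 * 0.925926
= 1658.05


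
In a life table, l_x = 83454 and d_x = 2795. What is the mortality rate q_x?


q_x = d_x / l_x
= 2795 / 83454
= 0.0335


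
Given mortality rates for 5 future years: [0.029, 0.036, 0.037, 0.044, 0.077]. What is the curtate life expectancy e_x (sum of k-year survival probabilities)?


e_x = sum_{k=1}^{n} k_p_x
k_p_x values:
  1_p_x = 0.971
  2_p_x = 0.936044
  3_p_x = 0.90141
  4_p_x = 0.861748
  5_p_x = 0.795394
e_x = 4.4656


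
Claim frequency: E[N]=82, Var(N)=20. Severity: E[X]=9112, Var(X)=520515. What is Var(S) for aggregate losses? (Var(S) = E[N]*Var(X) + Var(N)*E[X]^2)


Var(S) = E[N]*Var(X) + Var(N)*E[X]^2
= 82*520515 + 20*9112^2
= 42682230 + 1660570880
= 1.7033e+09


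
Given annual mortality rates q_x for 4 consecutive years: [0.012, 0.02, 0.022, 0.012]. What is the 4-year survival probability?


p_k = 1 - q_k for each year
Survival = product of (1 - q_k)
= 0.988 * 0.98 * 0.978 * 0.988
= 0.9356


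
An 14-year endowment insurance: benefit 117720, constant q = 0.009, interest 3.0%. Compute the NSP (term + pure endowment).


Term component = 11341.3559
Pure endowment = 14_p_x * v^14 * benefit = 0.881112 * 0.661118 * 117720 = 68574.1243
NSP = 79915.4802


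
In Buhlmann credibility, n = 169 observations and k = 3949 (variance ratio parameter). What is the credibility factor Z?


Z = n / (n + k)
= 169 / (169 + 3949)
= 169 / 4118
= 0.041


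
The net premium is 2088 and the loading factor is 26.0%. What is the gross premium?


Gross = net * (1 + loading)
= 2088 * (1 + 0.26)
= 2088 * 1.26
= 2630.88


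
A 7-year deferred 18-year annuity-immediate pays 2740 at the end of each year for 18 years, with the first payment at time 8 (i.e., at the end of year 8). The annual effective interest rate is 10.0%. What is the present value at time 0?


PV at time 7 of the 18-year annuity-immediate:
a_n = 2740 * (1-(1+0.1)^(-18))/0.1 = 22471.8692
Discount back 7 years to time 0:
PV = 22471.8692 * (1+0.1)^(-7)
= 22471.8692 * 0.513158
= 11531.6221


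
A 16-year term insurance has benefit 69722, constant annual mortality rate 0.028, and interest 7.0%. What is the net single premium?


NSP = benefit * sum_{k=0}^{n-1} k_p_x * q * v^(k+1)
With constant q=0.028, v=0.934579
Sum = 0.224274
NSP = 69722 * 0.224274
= 15636.8464


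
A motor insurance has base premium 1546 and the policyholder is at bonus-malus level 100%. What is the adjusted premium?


adjusted = base * BM_level / 100
= 1546 * 100 / 100
= 1546 * 1.0
= 1546.0


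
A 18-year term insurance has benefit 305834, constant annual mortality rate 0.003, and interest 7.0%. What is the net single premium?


NSP = benefit * sum_{k=0}^{n-1} k_p_x * q * v^(k+1)
With constant q=0.003, v=0.934579
Sum = 0.029577
NSP = 305834 * 0.029577
= 9045.7122


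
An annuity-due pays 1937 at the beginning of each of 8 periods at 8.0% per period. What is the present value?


PV_due = PMT * (1-(1+i)^(-n))/i * (1+i)
PV_immediate = 11131.2396
PV_due = 11131.2396 * 1.08
= 12021.7388


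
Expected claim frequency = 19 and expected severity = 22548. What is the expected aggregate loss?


E[S] = E[N] * E[X]
= 19 * 22548
= 428412


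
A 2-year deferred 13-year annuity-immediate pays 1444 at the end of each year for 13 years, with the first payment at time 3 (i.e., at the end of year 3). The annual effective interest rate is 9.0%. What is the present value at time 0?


PV at time 2 of the 13-year annuity-immediate:
a_n = 1444 * (1-(1+0.09)^(-13))/0.09 = 10811.0893
Discount back 2 years to time 0:
PV = 10811.0893 * (1+0.09)^(-2)
= 10811.0893 * 0.84168
= 9099.4775


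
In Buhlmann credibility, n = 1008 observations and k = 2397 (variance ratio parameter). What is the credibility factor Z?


Z = n / (n + k)
= 1008 / (1008 + 2397)
= 1008 / 3405
= 0.296


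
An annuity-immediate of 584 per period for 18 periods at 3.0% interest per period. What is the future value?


FV = PMT * ((1+i)^n - 1) / i
= 584 * ((1.03)^18 - 1) / 0.03
= 584 * (1.702433 - 1) / 0.03
= 13674.0303


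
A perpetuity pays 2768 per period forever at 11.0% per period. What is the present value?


PV = PMT / i
= 2768 / 0.11
= 25163.6364


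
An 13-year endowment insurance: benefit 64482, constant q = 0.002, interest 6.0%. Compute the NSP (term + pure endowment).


Term component = 1129.9027
Pure endowment = 13_p_x * v^13 * benefit = 0.97431 * 0.468839 * 64482 = 29455.0177
NSP = 30584.9203


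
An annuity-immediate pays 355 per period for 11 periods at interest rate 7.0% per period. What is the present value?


PV = PMT * (1 - (1+i)^(-n)) / i
= 355 * (1 - (1+0.07)^(-11)) / 0.07
= 355 * (1 - 0.475093) / 0.07
= 355 * 7.498674
= 2662.0294


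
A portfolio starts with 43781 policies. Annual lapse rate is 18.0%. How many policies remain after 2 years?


remaining = initial * (1 - lapse)^years
= 43781 * (1 - 0.18)^2
= 43781 * 0.6724
= 29438.3444


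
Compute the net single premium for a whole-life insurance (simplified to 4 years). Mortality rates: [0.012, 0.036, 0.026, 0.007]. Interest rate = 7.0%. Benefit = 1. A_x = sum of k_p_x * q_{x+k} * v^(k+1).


v = 0.934579
Year 0: k_p_x=1.0, q=0.012, term=0.011215
Year 1: k_p_x=0.988, q=0.036, term=0.031066
Year 2: k_p_x=0.952432, q=0.026, term=0.020214
Year 3: k_p_x=0.927669, q=0.007, term=0.004954
A_x = 0.0674


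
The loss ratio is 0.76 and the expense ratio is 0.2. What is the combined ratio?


Combined ratio = loss ratio + expense ratio
= 0.76 + 0.2
= 0.96


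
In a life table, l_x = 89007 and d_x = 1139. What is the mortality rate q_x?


q_x = d_x / l_x
= 1139 / 89007
= 0.0128


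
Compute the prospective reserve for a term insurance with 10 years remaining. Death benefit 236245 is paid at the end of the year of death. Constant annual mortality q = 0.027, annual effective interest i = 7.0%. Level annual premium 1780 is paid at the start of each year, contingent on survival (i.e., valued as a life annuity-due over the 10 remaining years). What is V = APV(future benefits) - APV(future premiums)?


v = 1/(1+i) = 0.934579
APV(future benefits) per unit = sum_{k=0}^{9} k_p_x * q * v^(k+1) = 0.170733
APV(future benefits) = 236245 * 0.170733 = 40334.8355
Life annuity-due factor ä_{x:10} = sum_{k=0}^{9} k_p_x * v^k = 6.766089
APV(future premiums) = 1780 * 6.766089 = 12043.6376
V = 40334.8355 - 12043.6376
= 28291.1978


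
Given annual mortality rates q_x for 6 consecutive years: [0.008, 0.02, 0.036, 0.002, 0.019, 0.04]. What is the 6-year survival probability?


p_k = 1 - q_k for each year
Survival = product of (1 - q_k)
= 0.992 * 0.98 * 0.964 * 0.998 * 0.981 * 0.96
= 0.8808


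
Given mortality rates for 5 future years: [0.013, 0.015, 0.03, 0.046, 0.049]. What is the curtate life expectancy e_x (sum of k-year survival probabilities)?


e_x = sum_{k=1}^{n} k_p_x
k_p_x values:
  1_p_x = 0.987
  2_p_x = 0.972195
  3_p_x = 0.943029
  4_p_x = 0.89965
  5_p_x = 0.855567
e_x = 4.6574


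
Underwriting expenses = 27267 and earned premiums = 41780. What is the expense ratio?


Expense ratio = expenses / premiums
= 27267 / 41780
= 0.6526


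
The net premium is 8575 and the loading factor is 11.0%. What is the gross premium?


Gross = net * (1 + loading)
= 8575 * (1 + 0.11)
= 8575 * 1.11
= 9518.25


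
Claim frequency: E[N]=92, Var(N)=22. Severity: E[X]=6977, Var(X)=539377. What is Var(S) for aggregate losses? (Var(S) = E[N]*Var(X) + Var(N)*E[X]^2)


Var(S) = E[N]*Var(X) + Var(N)*E[X]^2
= 92*539377 + 22*6977^2
= 49622684 + 1070927638
= 1.1206e+09


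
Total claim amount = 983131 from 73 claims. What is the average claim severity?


severity = total / number
= 983131 / 73
= 13467.5479


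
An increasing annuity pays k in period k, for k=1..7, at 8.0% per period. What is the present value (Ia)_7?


(Ia)_n = sum_{k=1}^{n} k * v^k, v = 1/(1+i)
v = 0.925926
Sum computed term by term:
(Ia)_7 = 19.2306


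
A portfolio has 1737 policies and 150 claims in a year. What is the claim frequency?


frequency = claims / policies
= 150 / 1737
= 0.0864


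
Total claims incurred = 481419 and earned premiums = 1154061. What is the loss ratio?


Loss ratio = claims / premiums
= 481419 / 1154061
= 0.4172


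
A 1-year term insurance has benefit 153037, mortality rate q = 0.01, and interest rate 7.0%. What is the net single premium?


NSP = benefit * q * v
v = 1/(1+i) = 0.934579
NSP = 153037 * 0.01 * 0.934579
= 1430.2523


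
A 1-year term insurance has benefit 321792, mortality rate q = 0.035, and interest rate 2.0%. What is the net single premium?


NSP = benefit * q * v
v = 1/(1+i) = 0.980392
NSP = 321792 * 0.035 * 0.980392
= 11041.8824


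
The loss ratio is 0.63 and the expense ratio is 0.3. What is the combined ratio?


Combined ratio = loss ratio + expense ratio
= 0.63 + 0.3
= 0.93


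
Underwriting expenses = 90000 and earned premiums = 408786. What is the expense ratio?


Expense ratio = expenses / premiums
= 90000 / 408786
= 0.2202


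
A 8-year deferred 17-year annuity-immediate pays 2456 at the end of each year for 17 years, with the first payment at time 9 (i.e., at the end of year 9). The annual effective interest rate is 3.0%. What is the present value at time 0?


PV at time 8 of the 17-year annuity-immediate:
a_n = 2456 * (1-(1+0.03)^(-17))/0.03 = 32335.987
Discount back 8 years to time 0:
PV = 32335.987 * (1+0.03)^(-8)
= 32335.987 * 0.789409
= 25526.3267


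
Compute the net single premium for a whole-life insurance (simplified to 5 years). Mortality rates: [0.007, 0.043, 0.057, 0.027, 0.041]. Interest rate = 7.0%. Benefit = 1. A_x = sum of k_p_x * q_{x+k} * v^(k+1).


v = 0.934579
Year 0: k_p_x=1.0, q=0.007, term=0.006542
Year 1: k_p_x=0.993, q=0.043, term=0.037295
Year 2: k_p_x=0.950301, q=0.057, term=0.044217
Year 3: k_p_x=0.896134, q=0.027, term=0.018459
Year 4: k_p_x=0.871938, q=0.041, term=0.025489
A_x = 0.132


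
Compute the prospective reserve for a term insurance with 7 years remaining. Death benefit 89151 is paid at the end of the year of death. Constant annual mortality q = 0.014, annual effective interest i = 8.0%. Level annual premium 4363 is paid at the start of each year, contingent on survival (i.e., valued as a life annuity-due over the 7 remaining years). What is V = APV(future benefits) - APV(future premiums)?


v = 1/(1+i) = 0.925926
APV(future benefits) per unit = sum_{k=0}^{6} k_p_x * q * v^(k+1) = 0.0702
APV(future benefits) = 89151 * 0.0702 = 6258.4323
Life annuity-due factor ä_{x:7} = sum_{k=0}^{6} k_p_x * v^k = 5.415456
APV(future premiums) = 4363 * 5.415456 = 23627.6362
V = 6258.4323 - 23627.6362
= -17369.2038


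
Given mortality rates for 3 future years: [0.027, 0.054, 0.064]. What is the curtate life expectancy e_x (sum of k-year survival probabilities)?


e_x = sum_{k=1}^{n} k_p_x
k_p_x values:
  1_p_x = 0.973
  2_p_x = 0.920458
  3_p_x = 0.861549
e_x = 2.755


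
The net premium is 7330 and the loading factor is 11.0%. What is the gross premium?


Gross = net * (1 + loading)
= 7330 * (1 + 0.11)
= 7330 * 1.11
= 8136.3


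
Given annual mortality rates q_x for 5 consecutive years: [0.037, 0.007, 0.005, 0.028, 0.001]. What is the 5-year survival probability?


p_k = 1 - q_k for each year
Survival = product of (1 - q_k)
= 0.963 * 0.993 * 0.995 * 0.972 * 0.999
= 0.9239


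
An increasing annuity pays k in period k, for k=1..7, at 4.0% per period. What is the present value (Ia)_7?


(Ia)_n = sum_{k=1}^{n} k * v^k, v = 1/(1+i)
v = 0.961538
Sum computed term by term:
(Ia)_7 = 23.0678


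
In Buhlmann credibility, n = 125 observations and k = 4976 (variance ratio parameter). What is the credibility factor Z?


Z = n / (n + k)
= 125 / (125 + 4976)
= 125 / 5101
= 0.0245


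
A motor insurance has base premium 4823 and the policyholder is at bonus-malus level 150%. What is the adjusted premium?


adjusted = base * BM_level / 100
= 4823 * 150 / 100
= 4823 * 1.5
= 7234.5


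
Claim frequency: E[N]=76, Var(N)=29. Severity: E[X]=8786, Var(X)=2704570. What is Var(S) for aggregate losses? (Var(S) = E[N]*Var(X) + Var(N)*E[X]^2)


Var(S) = E[N]*Var(X) + Var(N)*E[X]^2
= 76*2704570 + 29*8786^2
= 205547320 + 2238620084
= 2.4442e+09


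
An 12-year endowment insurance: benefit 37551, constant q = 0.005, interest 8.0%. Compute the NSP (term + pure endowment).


Term component = 1382.9119
Pure endowment = 12_p_x * v^12 * benefit = 0.941623 * 0.397114 * 37551 = 14041.497
NSP = 15424.4089


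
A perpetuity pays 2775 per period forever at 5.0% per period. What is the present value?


PV = PMT / i
= 2775 / 0.05
= 55500.0


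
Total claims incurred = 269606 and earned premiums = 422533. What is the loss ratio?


Loss ratio = claims / premiums
= 269606 / 422533
= 0.6381


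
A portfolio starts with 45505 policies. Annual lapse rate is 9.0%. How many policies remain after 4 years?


remaining = initial * (1 - lapse)^years
= 45505 * (1 - 0.09)^4
= 45505 * 0.68575
= 31205.036


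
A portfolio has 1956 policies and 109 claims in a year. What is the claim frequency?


frequency = claims / policies
= 109 / 1956
= 0.0557


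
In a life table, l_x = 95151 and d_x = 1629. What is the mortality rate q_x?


q_x = d_x / l_x
= 1629 / 95151
= 0.0171


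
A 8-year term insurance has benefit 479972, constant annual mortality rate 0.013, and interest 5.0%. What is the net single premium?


NSP = benefit * sum_{k=0}^{n-1} k_p_x * q * v^(k+1)
With constant q=0.013, v=0.952381
Sum = 0.080565
NSP = 479972 * 0.080565
= 38669.0112


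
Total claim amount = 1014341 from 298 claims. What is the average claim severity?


severity = total / number
= 1014341 / 298
= 3403.8289


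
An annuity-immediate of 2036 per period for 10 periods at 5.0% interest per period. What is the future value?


FV = PMT * ((1+i)^n - 1) / i
= 2036 * ((1.05)^10 - 1) / 0.05
= 2036 * (1.628895 - 1) / 0.05
= 25608.5892


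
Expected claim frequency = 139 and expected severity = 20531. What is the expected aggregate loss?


E[S] = E[N] * E[X]
= 139 * 20531
= 2.8538e+06


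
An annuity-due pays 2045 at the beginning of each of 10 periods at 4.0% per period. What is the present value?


PV_due = PMT * (1-(1+i)^(-n))/i * (1+i)
PV_immediate = 16586.7819
PV_due = 16586.7819 * 1.04
= 17250.2531


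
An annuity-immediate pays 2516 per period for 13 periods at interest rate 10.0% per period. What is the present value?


PV = PMT * (1 - (1+i)^(-n)) / i
= 2516 * (1 - (1+0.1)^(-13)) / 0.1
= 2516 * (1 - 0.289664) / 0.1
= 2516 * 7.103356
= 17872.0442


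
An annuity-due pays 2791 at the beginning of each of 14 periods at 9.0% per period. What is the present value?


PV_due = PMT * (1-(1+i)^(-n))/i * (1+i)
PV_immediate = 21731.1457
PV_due = 21731.1457 * 1.09
= 23686.9489


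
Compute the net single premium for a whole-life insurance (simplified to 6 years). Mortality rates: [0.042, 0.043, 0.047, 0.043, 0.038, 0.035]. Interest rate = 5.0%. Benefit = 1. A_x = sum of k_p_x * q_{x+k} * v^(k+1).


v = 0.952381
Year 0: k_p_x=1.0, q=0.042, term=0.04
Year 1: k_p_x=0.958, q=0.043, term=0.037364
Year 2: k_p_x=0.916806, q=0.047, term=0.037223
Year 3: k_p_x=0.873716, q=0.043, term=0.030909
Year 4: k_p_x=0.836146, q=0.038, term=0.024895
Year 5: k_p_x=0.804373, q=0.035, term=0.021008
A_x = 0.1914


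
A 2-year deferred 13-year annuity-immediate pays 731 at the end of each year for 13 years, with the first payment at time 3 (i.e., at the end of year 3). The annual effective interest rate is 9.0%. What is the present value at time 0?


PV at time 2 of the 13-year annuity-immediate:
a_n = 731 * (1-(1+0.09)^(-13))/0.09 = 5472.9268
Discount back 2 years to time 0:
PV = 5472.9268 * (1+0.09)^(-2)
= 5472.9268 * 0.84168
= 4606.453


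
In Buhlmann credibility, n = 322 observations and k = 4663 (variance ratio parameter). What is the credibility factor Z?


Z = n / (n + k)
= 322 / (322 + 4663)
= 322 / 4985
= 0.0646


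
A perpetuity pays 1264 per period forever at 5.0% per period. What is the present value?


PV = PMT / i
= 1264 / 0.05
= 25280.0


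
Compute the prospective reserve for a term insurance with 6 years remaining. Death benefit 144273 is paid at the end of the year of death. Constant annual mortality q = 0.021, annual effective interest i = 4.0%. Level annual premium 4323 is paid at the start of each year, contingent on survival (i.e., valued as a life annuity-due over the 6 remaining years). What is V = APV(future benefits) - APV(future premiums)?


v = 1/(1+i) = 0.961538
APV(future benefits) per unit = sum_{k=0}^{5} k_p_x * q * v^(k+1) = 0.104718
APV(future benefits) = 144273 * 0.104718 = 15108.0005
Life annuity-due factor ä_{x:6} = sum_{k=0}^{5} k_p_x * v^k = 5.186041
APV(future premiums) = 4323 * 5.186041 = 22419.2566
V = 15108.0005 - 22419.2566
= -7311.2561


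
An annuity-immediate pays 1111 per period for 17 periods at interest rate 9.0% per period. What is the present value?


PV = PMT * (1 - (1+i)^(-n)) / i
= 1111 * (1 - (1+0.09)^(-17)) / 0.09
= 1111 * (1 - 0.231073) / 0.09
= 1111 * 8.543631
= 9491.9745


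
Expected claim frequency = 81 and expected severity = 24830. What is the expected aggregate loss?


E[S] = E[N] * E[X]
= 81 * 24830
= 2.0112e+06


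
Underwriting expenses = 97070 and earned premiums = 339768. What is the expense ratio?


Expense ratio = expenses / premiums
= 97070 / 339768
= 0.2857


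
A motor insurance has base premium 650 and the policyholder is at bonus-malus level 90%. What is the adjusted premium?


adjusted = base * BM_level / 100
= 650 * 90 / 100
= 650 * 0.9
= 585.0


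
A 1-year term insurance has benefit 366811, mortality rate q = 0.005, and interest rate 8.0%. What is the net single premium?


NSP = benefit * q * v
v = 1/(1+i) = 0.925926
NSP = 366811 * 0.005 * 0.925926
= 1698.1991


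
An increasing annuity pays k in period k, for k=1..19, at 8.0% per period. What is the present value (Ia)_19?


(Ia)_n = sum_{k=1}^{n} k * v^k, v = 1/(1+i)
v = 0.925926
Sum computed term by term:
(Ia)_19 = 74.617


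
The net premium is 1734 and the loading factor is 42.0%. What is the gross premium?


Gross = net * (1 + loading)
= 1734 * (1 + 0.42)
= 1734 * 1.42
= 2462.28


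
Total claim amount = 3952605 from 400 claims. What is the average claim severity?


severity = total / number
= 3952605 / 400
= 9881.5125


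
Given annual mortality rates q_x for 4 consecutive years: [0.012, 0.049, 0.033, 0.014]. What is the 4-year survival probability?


p_k = 1 - q_k for each year
Survival = product of (1 - q_k)
= 0.988 * 0.951 * 0.967 * 0.986
= 0.8959


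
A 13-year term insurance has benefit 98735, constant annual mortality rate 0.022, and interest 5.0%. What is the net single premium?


NSP = benefit * sum_{k=0}^{n-1} k_p_x * q * v^(k+1)
With constant q=0.022, v=0.952381
Sum = 0.184207
NSP = 98735 * 0.184207
= 18187.6837


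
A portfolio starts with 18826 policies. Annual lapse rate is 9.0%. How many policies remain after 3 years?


remaining = initial * (1 - lapse)^years
= 18826 * (1 - 0.09)^3
= 18826 * 0.753571
= 14186.7276


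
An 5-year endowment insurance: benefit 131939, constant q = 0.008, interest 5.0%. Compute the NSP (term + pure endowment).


Term component = 4500.8018
Pure endowment = 5_p_x * v^5 * benefit = 0.960635 * 0.783526 * 131939 = 99308.187
NSP = 103808.9888


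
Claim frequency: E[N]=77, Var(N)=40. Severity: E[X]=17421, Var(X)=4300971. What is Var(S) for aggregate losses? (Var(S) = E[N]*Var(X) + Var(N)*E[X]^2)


Var(S) = E[N]*Var(X) + Var(N)*E[X]^2
= 77*4300971 + 40*17421^2
= 331174767 + 12139649640
= 1.2471e+10


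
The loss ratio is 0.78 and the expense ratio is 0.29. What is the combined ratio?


Combined ratio = loss ratio + expense ratio
= 0.78 + 0.29
= 1.07


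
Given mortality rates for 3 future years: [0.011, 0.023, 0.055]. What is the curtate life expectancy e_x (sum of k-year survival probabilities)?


e_x = sum_{k=1}^{n} k_p_x
k_p_x values:
  1_p_x = 0.989
  2_p_x = 0.966253
  3_p_x = 0.913109
e_x = 2.8684


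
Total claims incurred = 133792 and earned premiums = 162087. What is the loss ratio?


Loss ratio = claims / premiums
= 133792 / 162087
= 0.8254


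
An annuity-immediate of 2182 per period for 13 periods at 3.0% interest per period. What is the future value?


FV = PMT * ((1+i)^n - 1) / i
= 2182 * ((1.03)^13 - 1) / 0.03
= 2182 * (1.468534 - 1) / 0.03
= 34078.0188


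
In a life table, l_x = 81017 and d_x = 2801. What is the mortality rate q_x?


q_x = d_x / l_x
= 2801 / 81017
= 0.0346


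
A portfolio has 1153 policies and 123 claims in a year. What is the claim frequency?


frequency = claims / policies
= 123 / 1153
= 0.1067


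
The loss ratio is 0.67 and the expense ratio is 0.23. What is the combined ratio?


Combined ratio = loss ratio + expense ratio
= 0.67 + 0.23
= 0.9


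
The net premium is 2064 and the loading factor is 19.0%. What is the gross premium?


Gross = net * (1 + loading)
= 2064 * (1 + 0.19)
= 2064 * 1.19
= 2456.16


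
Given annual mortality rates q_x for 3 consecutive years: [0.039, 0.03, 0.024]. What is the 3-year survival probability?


p_k = 1 - q_k for each year
Survival = product of (1 - q_k)
= 0.961 * 0.97 * 0.976
= 0.9098


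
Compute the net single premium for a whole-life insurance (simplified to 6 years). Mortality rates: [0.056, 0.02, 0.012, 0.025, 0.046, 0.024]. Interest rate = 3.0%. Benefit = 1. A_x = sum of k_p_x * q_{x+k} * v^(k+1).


v = 0.970874
Year 0: k_p_x=1.0, q=0.056, term=0.054369
Year 1: k_p_x=0.944, q=0.02, term=0.017796
Year 2: k_p_x=0.92512, q=0.012, term=0.010159
Year 3: k_p_x=0.914019, q=0.025, term=0.020302
Year 4: k_p_x=0.891168, q=0.046, term=0.035362
Year 5: k_p_x=0.850174, q=0.024, term=0.017088
A_x = 0.1551


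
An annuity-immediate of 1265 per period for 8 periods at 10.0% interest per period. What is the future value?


FV = PMT * ((1+i)^n - 1) / i
= 1265 * ((1.1)^8 - 1) / 0.1
= 1265 * (2.143589 - 1) / 0.1
= 14466.3984


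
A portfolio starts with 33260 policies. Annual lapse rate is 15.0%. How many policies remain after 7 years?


remaining = initial * (1 - lapse)^years
= 33260 * (1 - 0.15)^7
= 33260 * 0.320577
= 10662.394


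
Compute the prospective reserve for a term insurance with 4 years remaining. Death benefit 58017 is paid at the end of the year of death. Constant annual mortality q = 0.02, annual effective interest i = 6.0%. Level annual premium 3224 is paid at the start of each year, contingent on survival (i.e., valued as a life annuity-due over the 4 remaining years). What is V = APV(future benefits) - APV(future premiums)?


v = 1/(1+i) = 0.943396
APV(future benefits) per unit = sum_{k=0}^{3} k_p_x * q * v^(k+1) = 0.06735
APV(future benefits) = 58017 * 0.06735 = 3907.4163
Life annuity-due factor ä_{x:4} = sum_{k=0}^{3} k_p_x * v^k = 3.569524
APV(future premiums) = 3224 * 3.569524 = 11508.1448
V = 3907.4163 - 11508.1448
= -7600.7285


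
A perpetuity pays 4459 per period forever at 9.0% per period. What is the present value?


PV = PMT / i
= 4459 / 0.09
= 49544.4444


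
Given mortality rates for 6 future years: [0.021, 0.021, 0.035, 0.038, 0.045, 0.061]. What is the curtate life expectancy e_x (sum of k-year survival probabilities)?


e_x = sum_{k=1}^{n} k_p_x
k_p_x values:
  1_p_x = 0.979
  2_p_x = 0.958441
  3_p_x = 0.924896
  4_p_x = 0.88975
  5_p_x = 0.849711
  6_p_x = 0.797878
e_x = 5.3997
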